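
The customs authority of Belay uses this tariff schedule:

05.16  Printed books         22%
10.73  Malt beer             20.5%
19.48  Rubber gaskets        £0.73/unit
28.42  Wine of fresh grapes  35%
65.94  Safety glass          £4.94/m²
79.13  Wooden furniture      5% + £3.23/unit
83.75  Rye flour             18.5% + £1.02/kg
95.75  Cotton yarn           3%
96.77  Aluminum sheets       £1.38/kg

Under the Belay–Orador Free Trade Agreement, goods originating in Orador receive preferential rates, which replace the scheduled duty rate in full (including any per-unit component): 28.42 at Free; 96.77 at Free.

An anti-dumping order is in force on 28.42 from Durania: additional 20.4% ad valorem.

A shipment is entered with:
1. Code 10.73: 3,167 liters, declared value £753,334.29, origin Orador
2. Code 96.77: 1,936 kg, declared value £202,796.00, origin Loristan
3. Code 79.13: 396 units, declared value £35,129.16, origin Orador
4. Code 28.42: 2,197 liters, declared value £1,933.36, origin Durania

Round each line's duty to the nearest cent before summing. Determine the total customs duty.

£161,211.83

Line 1 (10.73, Orador, 3,167 liters, £753,334.29):
Base rate for 10.73 is 20.5%.
Origin Orador is the FTA partner but 10.73 is not on the preference list; base rate stands.
Duty = £753,334.29 × 20.5% = £154,433.53.
Line 2 (96.77, Loristan, 1,936 kg, £202,796.00):
Base rate for 96.77 is £1.38/kg.
96.77 has an FTA preferential rate, but origin Loristan is not Orador; base rate stands.
Duty = 1,936 × £1.38 = £2,671.68.
Line 3 (79.13, Orador, 396 units, £35,129.16):
Base rate for 79.13 is 5% + £3.23/unit.
Origin Orador is the FTA partner but 79.13 is not on the preference list; base rate stands.
Duty = £35,129.16 × 5% + 396 × £3.23 = £3,035.54.
Line 4 (28.42, Durania, 2,197 liters, £1,933.36):
Base rate for 28.42 is 35%.
28.42 has an FTA preferential rate, but origin Durania is not Orador; base rate stands.
Additional duty on 28.42 from Durania: +20.4%. Applied ad valorem rate: 35% + 20.4% = 55.4%.
Duty = £1,933.36 × 55.4% = £1,071.08.
Total = £154,433.53 + £2,671.68 + £3,035.54 + £1,071.08 = £161,211.83.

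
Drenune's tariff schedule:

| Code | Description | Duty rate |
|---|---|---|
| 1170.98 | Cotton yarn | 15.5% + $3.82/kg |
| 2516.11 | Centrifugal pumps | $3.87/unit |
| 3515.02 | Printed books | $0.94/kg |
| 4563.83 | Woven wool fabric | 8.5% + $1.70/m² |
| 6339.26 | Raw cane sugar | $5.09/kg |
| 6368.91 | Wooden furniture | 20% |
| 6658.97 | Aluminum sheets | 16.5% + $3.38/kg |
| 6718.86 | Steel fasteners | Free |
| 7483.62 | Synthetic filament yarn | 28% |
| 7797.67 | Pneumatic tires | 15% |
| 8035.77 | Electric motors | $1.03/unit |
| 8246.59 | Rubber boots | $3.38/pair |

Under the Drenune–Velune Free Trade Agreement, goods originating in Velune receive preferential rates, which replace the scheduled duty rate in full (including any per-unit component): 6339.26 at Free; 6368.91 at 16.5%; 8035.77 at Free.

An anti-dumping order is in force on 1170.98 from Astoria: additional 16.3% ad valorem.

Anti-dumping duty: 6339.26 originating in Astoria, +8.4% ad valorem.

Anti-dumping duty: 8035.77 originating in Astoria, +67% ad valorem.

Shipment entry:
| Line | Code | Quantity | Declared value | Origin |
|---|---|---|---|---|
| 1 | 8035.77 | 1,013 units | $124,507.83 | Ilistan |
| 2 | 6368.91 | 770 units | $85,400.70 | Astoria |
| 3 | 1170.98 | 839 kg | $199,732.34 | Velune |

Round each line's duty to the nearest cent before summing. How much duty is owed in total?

Line 1 (8035.77, Ilistan, 1,013 units, $124,507.83):
Base rate for 8035.77 is $1.03/unit.
8035.77 has an FTA preferential rate, but origin Ilistan is not Velune; base rate stands.
The additional-duty order on 8035.77 targets Astoria, not Ilistan; it does not apply.
Duty = 1,013 × $1.03 = $1,043.39.
Line 2 (6368.91, Astoria, 770 units, $85,400.70):
Base rate for 6368.91 is 20%.
6368.91 has an FTA preferential rate, but origin Astoria is not Velune; base rate stands.
Duty = $85,400.70 × 20% = $17,080.14.
Line 3 (1170.98, Velune, 839 kg, $199,732.34):
Base rate for 1170.98 is 15.5% + $3.82/kg.
Origin Velune is the FTA partner but 1170.98 is not on the preference list; base rate stands.
The additional-duty order on 1170.98 targets Astoria, not Velune; it does not apply.
Duty = $199,732.34 × 15.5% + 839 × $3.82 = $34,163.49.
Total = $1,043.39 + $17,080.14 + $34,163.49 = $52,287.02.

$52,287.02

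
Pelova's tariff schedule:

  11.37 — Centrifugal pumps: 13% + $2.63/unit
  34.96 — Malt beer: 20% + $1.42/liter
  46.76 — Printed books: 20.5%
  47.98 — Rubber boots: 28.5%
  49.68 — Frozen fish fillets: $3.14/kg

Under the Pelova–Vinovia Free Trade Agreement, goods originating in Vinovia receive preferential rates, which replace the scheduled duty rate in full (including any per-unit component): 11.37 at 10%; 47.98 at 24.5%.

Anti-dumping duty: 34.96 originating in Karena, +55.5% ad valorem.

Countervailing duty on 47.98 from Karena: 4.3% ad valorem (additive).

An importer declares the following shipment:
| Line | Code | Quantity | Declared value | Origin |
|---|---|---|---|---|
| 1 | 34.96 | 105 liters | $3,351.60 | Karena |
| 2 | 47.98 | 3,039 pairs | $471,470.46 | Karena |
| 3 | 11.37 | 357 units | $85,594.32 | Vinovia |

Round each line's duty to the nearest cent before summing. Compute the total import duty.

Line 1 (34.96, Karena, 105 liters, $3,351.60):
Base rate for 34.96 is 20% + $1.42/liter.
Additional duty on 34.96 from Karena: +55.5%. Applied ad valorem rate: 20% + 55.5% = 75.5%.
Duty = $3,351.60 × 75.5% + 105 × $1.42 = $2,679.56.
Line 2 (47.98, Karena, 3,039 pairs, $471,470.46):
Base rate for 47.98 is 28.5%.
47.98 has an FTA preferential rate, but origin Karena is not Vinovia; base rate stands.
Additional duty on 47.98 from Karena: +4.3%. Applied ad valorem rate: 28.5% + 4.3% = 32.8%.
Duty = $471,470.46 × 32.8% = $154,642.31.
Line 3 (11.37, Vinovia, 357 units, $85,594.32):
Base rate for 11.37 is 13% + $2.63/unit.
Origin Vinovia qualifies under the Pelova–Vinovia agreement and 11.37 is covered: preferential rate 10% applies instead.
Duty = $85,594.32 × 10% = $8,559.43.
Total = $2,679.56 + $154,642.31 + $8,559.43 = $165,881.30.

$165,881.30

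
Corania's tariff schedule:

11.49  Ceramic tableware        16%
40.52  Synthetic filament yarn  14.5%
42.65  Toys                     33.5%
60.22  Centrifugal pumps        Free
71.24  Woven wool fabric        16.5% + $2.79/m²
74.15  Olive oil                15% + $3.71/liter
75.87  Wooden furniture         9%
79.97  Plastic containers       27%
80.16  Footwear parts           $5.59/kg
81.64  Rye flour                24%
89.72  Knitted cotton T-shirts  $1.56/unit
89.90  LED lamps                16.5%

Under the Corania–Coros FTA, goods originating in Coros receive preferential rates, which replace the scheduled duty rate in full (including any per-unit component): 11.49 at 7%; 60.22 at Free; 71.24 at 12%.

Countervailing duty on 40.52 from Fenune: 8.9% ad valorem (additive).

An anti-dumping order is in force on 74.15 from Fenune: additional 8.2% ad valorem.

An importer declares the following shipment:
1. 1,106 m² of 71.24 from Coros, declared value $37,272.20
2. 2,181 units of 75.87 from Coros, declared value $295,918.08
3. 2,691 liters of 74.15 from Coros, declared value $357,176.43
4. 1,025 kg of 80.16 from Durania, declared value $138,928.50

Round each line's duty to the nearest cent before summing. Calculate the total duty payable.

$100,395.11

Line 1 (71.24, Coros, 1,106 m², $37,272.20):
Base rate for 71.24 is 16.5% + $2.79/m².
Origin Coros qualifies under the Corania–Coros agreement and 71.24 is covered: preferential rate 12% applies instead.
Duty = $37,272.20 × 12% = $4,472.66.
Line 2 (75.87, Coros, 2,181 units, $295,918.08):
Base rate for 75.87 is 9%.
Origin Coros is the FTA partner but 75.87 is not on the preference list; base rate stands.
Duty = $295,918.08 × 9% = $26,632.63.
Line 3 (74.15, Coros, 2,691 liters, $357,176.43):
Base rate for 74.15 is 15% + $3.71/liter.
Origin Coros is the FTA partner but 74.15 is not on the preference list; base rate stands.
The additional-duty order on 74.15 targets Fenune, not Coros; it does not apply.
Duty = $357,176.43 × 15% + 2,691 × $3.71 = $63,560.07.
Line 4 (80.16, Durania, 1,025 kg, $138,928.50):
Base rate for 80.16 is $5.59/kg.
Duty = 1,025 × $5.59 = $5,729.75.
Total = $4,472.66 + $26,632.63 + $63,560.07 + $5,729.75 = $100,395.11.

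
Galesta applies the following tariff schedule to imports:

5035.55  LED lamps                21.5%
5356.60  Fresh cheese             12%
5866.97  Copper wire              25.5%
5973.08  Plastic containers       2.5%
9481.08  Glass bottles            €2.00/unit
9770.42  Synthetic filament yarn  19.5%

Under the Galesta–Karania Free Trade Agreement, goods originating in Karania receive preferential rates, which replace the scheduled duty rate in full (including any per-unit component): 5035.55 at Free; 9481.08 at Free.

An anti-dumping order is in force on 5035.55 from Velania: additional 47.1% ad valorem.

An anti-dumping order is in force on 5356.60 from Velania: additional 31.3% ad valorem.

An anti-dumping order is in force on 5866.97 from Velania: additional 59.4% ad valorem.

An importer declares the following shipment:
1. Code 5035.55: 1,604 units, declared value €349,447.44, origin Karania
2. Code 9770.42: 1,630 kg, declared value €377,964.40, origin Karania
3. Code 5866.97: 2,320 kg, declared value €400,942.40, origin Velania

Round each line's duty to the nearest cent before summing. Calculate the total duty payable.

€414,103.16

Line 1 (5035.55, Karania, 1,604 units, €349,447.44):
Base rate for 5035.55 is 21.5%.
Origin Karania qualifies under the Galesta–Karania agreement and 5035.55 is covered: preferential rate Free applies instead.
The additional-duty order on 5035.55 targets Velania, not Karania; it does not apply.
Duty = €349,447.44 × 0% = €0.00.
Line 2 (9770.42, Karania, 1,630 kg, €377,964.40):
Base rate for 9770.42 is 19.5%.
Origin Karania is the FTA partner but 9770.42 is not on the preference list; base rate stands.
Duty = €377,964.40 × 19.5% = €73,703.06.
Line 3 (5866.97, Velania, 2,320 kg, €400,942.40):
Base rate for 5866.97 is 25.5%.
Additional duty on 5866.97 from Velania: +59.4%. Applied ad valorem rate: 25.5% + 59.4% = 84.9%.
Duty = €400,942.40 × 84.9% = €340,400.10.
Total = €0.00 + €73,703.06 + €340,400.10 = €414,103.16.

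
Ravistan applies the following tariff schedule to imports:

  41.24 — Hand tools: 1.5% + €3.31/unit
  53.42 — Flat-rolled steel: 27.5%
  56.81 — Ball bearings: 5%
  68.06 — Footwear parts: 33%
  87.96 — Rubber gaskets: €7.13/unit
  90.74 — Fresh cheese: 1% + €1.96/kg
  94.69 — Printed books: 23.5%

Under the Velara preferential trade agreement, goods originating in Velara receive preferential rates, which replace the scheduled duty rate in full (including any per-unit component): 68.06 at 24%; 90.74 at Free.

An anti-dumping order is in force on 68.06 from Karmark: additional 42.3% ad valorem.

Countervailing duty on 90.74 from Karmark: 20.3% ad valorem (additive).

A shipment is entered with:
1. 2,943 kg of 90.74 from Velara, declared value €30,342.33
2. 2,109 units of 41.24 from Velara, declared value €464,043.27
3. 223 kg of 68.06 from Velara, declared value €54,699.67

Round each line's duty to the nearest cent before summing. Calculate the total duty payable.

€27,069.36

Line 1 (90.74, Velara, 2,943 kg, €30,342.33):
Base rate for 90.74 is 1% + €1.96/kg.
Origin Velara qualifies under the Ravistan–Velara agreement and 90.74 is covered: preferential rate Free applies instead.
The additional-duty order on 90.74 targets Karmark, not Velara; it does not apply.
Duty = €30,342.33 × 0% = €0.00.
Line 2 (41.24, Velara, 2,109 units, €464,043.27):
Base rate for 41.24 is 1.5% + €3.31/unit.
Origin Velara is the FTA partner but 41.24 is not on the preference list; base rate stands.
Duty = €464,043.27 × 1.5% + 2,109 × €3.31 = €13,941.44.
Line 3 (68.06, Velara, 223 kg, €54,699.67):
Base rate for 68.06 is 33%.
Origin Velara qualifies under the Ravistan–Velara agreement and 68.06 is covered: preferential rate 24% applies instead.
The additional-duty order on 68.06 targets Karmark, not Velara; it does not apply.
Duty = €54,699.67 × 24% = €13,127.92.
Total = €0.00 + €13,941.44 + €13,127.92 = €27,069.36.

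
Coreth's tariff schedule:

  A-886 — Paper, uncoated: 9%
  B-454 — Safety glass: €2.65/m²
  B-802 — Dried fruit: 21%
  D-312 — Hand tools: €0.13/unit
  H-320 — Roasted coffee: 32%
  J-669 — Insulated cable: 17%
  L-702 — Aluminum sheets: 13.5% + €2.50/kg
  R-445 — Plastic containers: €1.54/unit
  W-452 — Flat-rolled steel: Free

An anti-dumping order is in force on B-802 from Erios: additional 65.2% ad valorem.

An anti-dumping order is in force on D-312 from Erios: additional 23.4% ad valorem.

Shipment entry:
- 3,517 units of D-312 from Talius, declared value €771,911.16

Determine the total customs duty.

€457.21

Line 1 (D-312, Talius, 3,517 units, €771,911.16):
Base rate for D-312 is €0.13/unit.
The additional-duty order on D-312 targets Erios, not Talius; it does not apply.
Duty = 3,517 × €0.13 = €457.21.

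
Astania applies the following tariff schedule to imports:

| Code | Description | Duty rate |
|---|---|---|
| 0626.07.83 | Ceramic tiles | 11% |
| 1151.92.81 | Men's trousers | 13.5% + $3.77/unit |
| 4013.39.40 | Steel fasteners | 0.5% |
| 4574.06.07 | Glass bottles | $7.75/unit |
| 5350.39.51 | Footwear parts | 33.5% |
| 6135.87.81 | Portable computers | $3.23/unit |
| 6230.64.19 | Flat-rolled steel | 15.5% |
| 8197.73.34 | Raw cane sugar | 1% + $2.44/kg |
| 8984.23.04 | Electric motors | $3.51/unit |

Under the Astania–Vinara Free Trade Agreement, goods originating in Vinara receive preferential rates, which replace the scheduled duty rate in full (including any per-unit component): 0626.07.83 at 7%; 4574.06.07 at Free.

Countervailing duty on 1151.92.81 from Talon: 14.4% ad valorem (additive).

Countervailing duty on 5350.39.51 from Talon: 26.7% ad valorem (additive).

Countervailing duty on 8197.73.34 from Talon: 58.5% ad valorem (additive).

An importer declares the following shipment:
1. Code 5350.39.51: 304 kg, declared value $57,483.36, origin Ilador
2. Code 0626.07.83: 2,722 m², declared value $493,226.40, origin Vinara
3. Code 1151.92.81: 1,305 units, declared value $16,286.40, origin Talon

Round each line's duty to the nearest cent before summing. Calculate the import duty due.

$63,246.54

Line 1 (5350.39.51, Ilador, 304 kg, $57,483.36):
Base rate for 5350.39.51 is 33.5%.
The additional-duty order on 5350.39.51 targets Talon, not Ilador; it does not apply.
Duty = $57,483.36 × 33.5% = $19,256.93.
Line 2 (0626.07.83, Vinara, 2,722 m², $493,226.40):
Base rate for 0626.07.83 is 11%.
Origin Vinara qualifies under the Astania–Vinara agreement and 0626.07.83 is covered: preferential rate 7% applies instead.
Duty = $493,226.40 × 7% = $34,525.85.
Line 3 (1151.92.81, Talon, 1,305 units, $16,286.40):
Base rate for 1151.92.81 is 13.5% + $3.77/unit.
Additional duty on 1151.92.81 from Talon: +14.4%. Applied ad valorem rate: 13.5% + 14.4% = 27.9%.
Duty = $16,286.40 × 27.9% + 1,305 × $3.77 = $9,463.76.
Total = $19,256.93 + $34,525.85 + $9,463.76 = $63,246.54.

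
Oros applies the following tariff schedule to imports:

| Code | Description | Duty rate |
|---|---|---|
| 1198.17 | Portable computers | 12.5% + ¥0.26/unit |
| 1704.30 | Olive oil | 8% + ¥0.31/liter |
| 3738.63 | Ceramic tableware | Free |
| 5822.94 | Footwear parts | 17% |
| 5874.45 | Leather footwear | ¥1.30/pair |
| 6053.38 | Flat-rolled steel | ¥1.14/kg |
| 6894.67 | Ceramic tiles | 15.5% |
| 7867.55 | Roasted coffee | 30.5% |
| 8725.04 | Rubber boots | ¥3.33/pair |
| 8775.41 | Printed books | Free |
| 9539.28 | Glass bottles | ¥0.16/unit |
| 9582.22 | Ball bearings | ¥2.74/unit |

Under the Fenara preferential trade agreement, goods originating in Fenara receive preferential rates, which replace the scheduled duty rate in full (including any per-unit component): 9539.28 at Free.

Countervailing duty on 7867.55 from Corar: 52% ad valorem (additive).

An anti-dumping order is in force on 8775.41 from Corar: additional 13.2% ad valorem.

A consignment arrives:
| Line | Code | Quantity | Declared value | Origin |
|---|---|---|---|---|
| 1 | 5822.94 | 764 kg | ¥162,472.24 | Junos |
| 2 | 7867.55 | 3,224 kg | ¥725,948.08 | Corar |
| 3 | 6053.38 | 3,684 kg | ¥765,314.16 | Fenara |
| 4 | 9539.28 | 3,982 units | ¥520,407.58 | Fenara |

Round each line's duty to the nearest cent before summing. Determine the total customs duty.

¥630,727.21

Line 1 (5822.94, Junos, 764 kg, ¥162,472.24):
Base rate for 5822.94 is 17%.
Duty = ¥162,472.24 × 17% = ¥27,620.28.
Line 2 (7867.55, Corar, 3,224 kg, ¥725,948.08):
Base rate for 7867.55 is 30.5%.
Additional duty on 7867.55 from Corar: +52%. Applied ad valorem rate: 30.5% + 52% = 82.5%.
Duty = ¥725,948.08 × 82.5% = ¥598,907.17.
Line 3 (6053.38, Fenara, 3,684 kg, ¥765,314.16):
Base rate for 6053.38 is ¥1.14/kg.
Origin Fenara is the FTA partner but 6053.38 is not on the preference list; base rate stands.
Duty = 3,684 × ¥1.14 = ¥4,199.76.
Line 4 (9539.28, Fenara, 3,982 units, ¥520,407.58):
Base rate for 9539.28 is ¥0.16/unit.
Origin Fenara qualifies under the Oros–Fenara agreement and 9539.28 is covered: preferential rate Free applies instead.
Duty = ¥520,407.58 × 0% = ¥0.00.
Total = ¥27,620.28 + ¥598,907.17 + ¥4,199.76 + ¥0.00 = ¥630,727.21.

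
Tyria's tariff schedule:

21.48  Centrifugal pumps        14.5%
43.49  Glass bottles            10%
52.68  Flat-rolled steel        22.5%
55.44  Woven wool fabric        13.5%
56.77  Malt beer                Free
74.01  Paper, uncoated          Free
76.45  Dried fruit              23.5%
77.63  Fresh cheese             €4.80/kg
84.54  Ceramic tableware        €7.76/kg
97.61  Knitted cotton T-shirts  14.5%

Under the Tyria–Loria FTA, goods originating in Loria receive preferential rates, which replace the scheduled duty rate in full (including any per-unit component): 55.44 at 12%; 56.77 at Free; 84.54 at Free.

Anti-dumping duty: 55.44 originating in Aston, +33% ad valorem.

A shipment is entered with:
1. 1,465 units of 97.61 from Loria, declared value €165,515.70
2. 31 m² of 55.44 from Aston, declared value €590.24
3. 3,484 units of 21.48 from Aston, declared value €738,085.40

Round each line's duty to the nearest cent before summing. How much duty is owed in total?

Line 1 (97.61, Loria, 1,465 units, €165,515.70):
Base rate for 97.61 is 14.5%.
Origin Loria is the FTA partner but 97.61 is not on the preference list; base rate stands.
Duty = €165,515.70 × 14.5% = €23,999.78.
Line 2 (55.44, Aston, 31 m², €590.24):
Base rate for 55.44 is 13.5%.
55.44 has an FTA preferential rate, but origin Aston is not Loria; base rate stands.
Additional duty on 55.44 from Aston: +33%. Applied ad valorem rate: 13.5% + 33% = 46.5%.
Duty = €590.24 × 46.5% = €274.46.
Line 3 (21.48, Aston, 3,484 units, €738,085.40):
Base rate for 21.48 is 14.5%.
Duty = €738,085.40 × 14.5% = €107,022.38.
Total = €23,999.78 + €274.46 + €107,022.38 = €131,296.62.

€131,296.62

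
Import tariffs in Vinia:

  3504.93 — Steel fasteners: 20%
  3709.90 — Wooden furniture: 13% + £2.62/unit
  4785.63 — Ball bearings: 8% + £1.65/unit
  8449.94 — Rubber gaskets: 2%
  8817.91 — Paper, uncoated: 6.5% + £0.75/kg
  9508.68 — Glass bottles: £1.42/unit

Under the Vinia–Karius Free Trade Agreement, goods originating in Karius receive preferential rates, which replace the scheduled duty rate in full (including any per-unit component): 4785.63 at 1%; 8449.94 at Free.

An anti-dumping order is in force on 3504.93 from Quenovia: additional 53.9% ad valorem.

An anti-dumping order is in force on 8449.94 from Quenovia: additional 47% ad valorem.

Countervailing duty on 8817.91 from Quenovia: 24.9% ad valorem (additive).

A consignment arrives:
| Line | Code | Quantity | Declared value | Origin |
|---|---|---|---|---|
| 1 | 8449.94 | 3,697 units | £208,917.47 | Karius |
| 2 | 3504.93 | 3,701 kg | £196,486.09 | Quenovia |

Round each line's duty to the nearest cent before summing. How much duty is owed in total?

Line 1 (8449.94, Karius, 3,697 units, £208,917.47):
Base rate for 8449.94 is 2%.
Origin Karius qualifies under the Vinia–Karius agreement and 8449.94 is covered: preferential rate Free applies instead.
The additional-duty order on 8449.94 targets Quenovia, not Karius; it does not apply.
Duty = £208,917.47 × 0% = £0.00.
Line 2 (3504.93, Quenovia, 3,701 kg, £196,486.09):
Base rate for 3504.93 is 20%.
Additional duty on 3504.93 from Quenovia: +53.9%. Applied ad valorem rate: 20% + 53.9% = 73.9%.
Duty = £196,486.09 × 73.9% = £145,203.22.
Total = £0.00 + £145,203.22 = £145,203.22.

£145,203.22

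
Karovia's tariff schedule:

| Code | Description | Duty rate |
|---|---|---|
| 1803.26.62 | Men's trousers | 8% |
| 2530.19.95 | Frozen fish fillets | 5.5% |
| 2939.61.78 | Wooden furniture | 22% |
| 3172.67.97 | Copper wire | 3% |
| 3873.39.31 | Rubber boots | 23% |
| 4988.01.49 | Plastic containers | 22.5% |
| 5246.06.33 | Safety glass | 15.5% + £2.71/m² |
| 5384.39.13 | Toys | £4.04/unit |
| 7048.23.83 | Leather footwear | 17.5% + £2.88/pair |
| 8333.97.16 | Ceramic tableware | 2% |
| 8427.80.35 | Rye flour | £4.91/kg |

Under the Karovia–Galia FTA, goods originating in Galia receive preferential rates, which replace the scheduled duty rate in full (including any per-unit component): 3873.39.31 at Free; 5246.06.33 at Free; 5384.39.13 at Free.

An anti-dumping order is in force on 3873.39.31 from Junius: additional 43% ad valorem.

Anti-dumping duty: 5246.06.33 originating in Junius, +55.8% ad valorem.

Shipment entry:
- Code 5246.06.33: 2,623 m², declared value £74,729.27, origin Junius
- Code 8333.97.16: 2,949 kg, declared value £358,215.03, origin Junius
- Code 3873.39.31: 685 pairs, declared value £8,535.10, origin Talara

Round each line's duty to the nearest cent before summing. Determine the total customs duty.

Line 1 (5246.06.33, Junius, 2,623 m², £74,729.27):
Base rate for 5246.06.33 is 15.5% + £2.71/m².
5246.06.33 has an FTA preferential rate, but origin Junius is not Galia; base rate stands.
Additional duty on 5246.06.33 from Junius: +55.8%. Applied ad valorem rate: 15.5% + 55.8% = 71.3%.
Duty = £74,729.27 × 71.3% + 2,623 × £2.71 = £60,390.30.
Line 2 (8333.97.16, Junius, 2,949 kg, £358,215.03):
Base rate for 8333.97.16 is 2%.
Duty = £358,215.03 × 2% = £7,164.30.
Line 3 (3873.39.31, Talara, 685 pairs, £8,535.10):
Base rate for 3873.39.31 is 23%.
3873.39.31 has an FTA preferential rate, but origin Talara is not Galia; base rate stands.
The additional-duty order on 3873.39.31 targets Junius, not Talara; it does not apply.
Duty = £8,535.10 × 23% = £1,963.07.
Total = £60,390.30 + £7,164.30 + £1,963.07 = £69,517.67.

£69,517.67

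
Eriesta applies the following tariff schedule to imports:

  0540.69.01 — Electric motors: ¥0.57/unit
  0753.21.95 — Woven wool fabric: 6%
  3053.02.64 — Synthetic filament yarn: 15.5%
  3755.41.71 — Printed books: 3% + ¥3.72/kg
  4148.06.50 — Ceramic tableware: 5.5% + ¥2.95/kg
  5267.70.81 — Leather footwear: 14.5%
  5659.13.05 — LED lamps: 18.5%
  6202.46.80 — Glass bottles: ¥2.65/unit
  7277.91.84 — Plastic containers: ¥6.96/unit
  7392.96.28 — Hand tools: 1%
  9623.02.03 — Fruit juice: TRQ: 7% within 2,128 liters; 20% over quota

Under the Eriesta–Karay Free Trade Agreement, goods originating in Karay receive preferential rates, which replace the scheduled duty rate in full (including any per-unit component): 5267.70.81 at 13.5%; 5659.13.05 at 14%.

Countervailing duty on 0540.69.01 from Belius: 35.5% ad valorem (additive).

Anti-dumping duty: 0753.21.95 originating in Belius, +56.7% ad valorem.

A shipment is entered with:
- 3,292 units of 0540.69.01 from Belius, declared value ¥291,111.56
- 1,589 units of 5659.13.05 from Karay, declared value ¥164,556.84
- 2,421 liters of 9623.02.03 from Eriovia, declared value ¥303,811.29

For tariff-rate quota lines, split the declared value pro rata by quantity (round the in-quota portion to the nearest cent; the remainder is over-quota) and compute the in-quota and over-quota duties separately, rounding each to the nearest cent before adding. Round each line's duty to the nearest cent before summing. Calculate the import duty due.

Line 1 (0540.69.01, Belius, 3,292 units, ¥291,111.56):
Base rate for 0540.69.01 is ¥0.57/unit.
Additional duty on 0540.69.01 from Belius: +35.5% ad valorem. Applied ad valorem rate = 35.5%.
Duty = ¥291,111.56 × 35.5% + 3,292 × ¥0.57 = ¥105,221.04.
Line 2 (5659.13.05, Karay, 1,589 units, ¥164,556.84):
Base rate for 5659.13.05 is 18.5%.
Origin Karay qualifies under the Eriesta–Karay agreement and 5659.13.05 is covered: preferential rate 14% applies instead.
Duty = ¥164,556.84 × 14% = ¥23,037.96.
Line 3 (9623.02.03, Eriovia, 2,421 liters, ¥303,811.29):
Code 9623.02.03 is under a tariff-rate quota (threshold 2,128 liters). In-quota: 2,128 liters at 7%; over-quota: 293 liters at 20%.
Pro-rata value split: in-quota = ¥303,811.29 × 2,128/2,421 = ¥267,042.72; over-quota = ¥303,811.29 − ¥267,042.72 = ¥36,768.57.
In-quota duty = ¥267,042.72 × 7% = ¥18,692.99. Over-quota duty = ¥36,768.57 × 20% = ¥7,353.71.
Line duty = ¥18,692.99 + ¥7,353.71 = ¥26,046.70.
Total = ¥105,221.04 + ¥23,037.96 + ¥26,046.70 = ¥154,305.70.

¥154,305.70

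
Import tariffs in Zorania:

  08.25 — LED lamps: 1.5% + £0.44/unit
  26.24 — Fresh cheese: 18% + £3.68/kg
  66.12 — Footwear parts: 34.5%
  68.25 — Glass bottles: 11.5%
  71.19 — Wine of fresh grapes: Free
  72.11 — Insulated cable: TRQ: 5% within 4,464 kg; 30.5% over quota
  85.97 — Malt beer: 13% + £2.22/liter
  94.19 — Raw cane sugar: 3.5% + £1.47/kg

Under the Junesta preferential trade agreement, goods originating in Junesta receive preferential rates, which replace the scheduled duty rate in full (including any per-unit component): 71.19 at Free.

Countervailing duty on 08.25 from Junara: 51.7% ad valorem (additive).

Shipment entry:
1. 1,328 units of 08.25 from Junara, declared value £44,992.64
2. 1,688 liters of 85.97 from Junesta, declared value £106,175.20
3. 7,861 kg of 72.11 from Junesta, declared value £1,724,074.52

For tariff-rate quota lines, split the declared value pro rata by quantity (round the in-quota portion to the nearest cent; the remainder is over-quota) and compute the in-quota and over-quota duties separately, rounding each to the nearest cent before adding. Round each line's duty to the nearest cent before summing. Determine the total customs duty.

Line 1 (08.25, Junara, 1,328 units, £44,992.64):
Base rate for 08.25 is 1.5% + £0.44/unit.
Additional duty on 08.25 from Junara: +51.7%. Applied ad valorem rate: 1.5% + 51.7% = 53.2%.
Duty = £44,992.64 × 53.2% + 1,328 × £0.44 = £24,520.40.
Line 2 (85.97, Junesta, 1,688 liters, £106,175.20):
Base rate for 85.97 is 13% + £2.22/liter.
Origin Junesta is the FTA partner but 85.97 is not on the preference list; base rate stands.
Duty = £106,175.20 × 13% + 1,688 × £2.22 = £17,550.14.
Line 3 (72.11, Junesta, 7,861 kg, £1,724,074.52):
Code 72.11 is under a tariff-rate quota (threshold 4,464 kg). In-quota: 4,464 kg at 5%; over-quota: 3,397 kg at 30.5%.
Pro-rata value split: in-quota = £1,724,074.52 × 4,464/7,861 = £979,044.48; over-quota = £1,724,074.52 − £979,044.48 = £745,030.04.
In-quota duty = £979,044.48 × 5% = £48,952.22. Over-quota duty = £745,030.04 × 30.5% = £227,234.16.
Line duty = £48,952.22 + £227,234.16 = £276,186.38.
Total = £24,520.40 + £17,550.14 + £276,186.38 = £318,256.92.

£318,256.92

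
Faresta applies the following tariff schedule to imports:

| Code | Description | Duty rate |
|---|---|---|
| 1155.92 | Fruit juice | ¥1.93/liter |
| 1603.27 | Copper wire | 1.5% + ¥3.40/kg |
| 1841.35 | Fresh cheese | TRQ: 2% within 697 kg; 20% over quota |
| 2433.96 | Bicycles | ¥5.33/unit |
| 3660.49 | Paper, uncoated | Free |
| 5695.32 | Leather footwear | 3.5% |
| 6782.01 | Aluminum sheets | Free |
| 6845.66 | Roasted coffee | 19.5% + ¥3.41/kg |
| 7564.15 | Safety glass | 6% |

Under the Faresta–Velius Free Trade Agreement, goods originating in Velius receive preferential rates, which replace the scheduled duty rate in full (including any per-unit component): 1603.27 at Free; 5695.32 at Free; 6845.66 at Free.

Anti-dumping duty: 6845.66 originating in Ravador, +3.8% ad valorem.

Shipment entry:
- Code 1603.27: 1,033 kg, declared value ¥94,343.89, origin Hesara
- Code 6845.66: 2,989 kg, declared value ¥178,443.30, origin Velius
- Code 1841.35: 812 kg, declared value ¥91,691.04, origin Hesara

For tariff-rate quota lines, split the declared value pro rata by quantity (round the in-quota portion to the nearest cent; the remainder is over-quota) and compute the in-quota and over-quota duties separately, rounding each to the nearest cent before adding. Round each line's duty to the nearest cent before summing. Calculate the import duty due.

Line 1 (1603.27, Hesara, 1,033 kg, ¥94,343.89):
Base rate for 1603.27 is 1.5% + ¥3.40/kg.
1603.27 has an FTA preferential rate, but origin Hesara is not Velius; base rate stands.
Duty = ¥94,343.89 × 1.5% + 1,033 × ¥3.40 = ¥4,927.36.
Line 2 (6845.66, Velius, 2,989 kg, ¥178,443.30):
Base rate for 6845.66 is 19.5% + ¥3.41/kg.
Origin Velius qualifies under the Faresta–Velius agreement and 6845.66 is covered: preferential rate Free applies instead.
The additional-duty order on 6845.66 targets Ravador, not Velius; it does not apply.
Duty = ¥178,443.30 × 0% = ¥0.00.
Line 3 (1841.35, Hesara, 812 kg, ¥91,691.04):
Code 1841.35 is under a tariff-rate quota (threshold 697 kg). In-quota: 697 kg at 2%; over-quota: 115 kg at 20%.
Pro-rata value split: in-quota = ¥91,691.04 × 697/812 = ¥78,705.24; over-quota = ¥91,691.04 − ¥78,705.24 = ¥12,985.80.
In-quota duty = ¥78,705.24 × 2% = ¥1,574.10. Over-quota duty = ¥12,985.80 × 20% = ¥2,597.16.
Line duty = ¥1,574.10 + ¥2,597.16 = ¥4,171.26.
Total = ¥4,927.36 + ¥0.00 + ¥4,171.26 = ¥9,098.62.

¥9,098.62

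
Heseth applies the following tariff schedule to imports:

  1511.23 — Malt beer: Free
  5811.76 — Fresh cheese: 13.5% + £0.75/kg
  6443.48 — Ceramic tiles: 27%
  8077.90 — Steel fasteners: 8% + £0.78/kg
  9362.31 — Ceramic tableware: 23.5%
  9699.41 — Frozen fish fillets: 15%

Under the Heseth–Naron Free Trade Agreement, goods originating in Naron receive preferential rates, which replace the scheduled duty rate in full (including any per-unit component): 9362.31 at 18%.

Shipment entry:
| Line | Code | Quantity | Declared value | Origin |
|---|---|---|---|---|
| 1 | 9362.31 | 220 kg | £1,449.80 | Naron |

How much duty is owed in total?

Line 1 (9362.31, Naron, 220 kg, £1,449.80):
Base rate for 9362.31 is 23.5%.
Origin Naron qualifies under the Heseth–Naron agreement and 9362.31 is covered: preferential rate 18% applies instead.
Duty = £1,449.80 × 18% = £260.96.

£260.96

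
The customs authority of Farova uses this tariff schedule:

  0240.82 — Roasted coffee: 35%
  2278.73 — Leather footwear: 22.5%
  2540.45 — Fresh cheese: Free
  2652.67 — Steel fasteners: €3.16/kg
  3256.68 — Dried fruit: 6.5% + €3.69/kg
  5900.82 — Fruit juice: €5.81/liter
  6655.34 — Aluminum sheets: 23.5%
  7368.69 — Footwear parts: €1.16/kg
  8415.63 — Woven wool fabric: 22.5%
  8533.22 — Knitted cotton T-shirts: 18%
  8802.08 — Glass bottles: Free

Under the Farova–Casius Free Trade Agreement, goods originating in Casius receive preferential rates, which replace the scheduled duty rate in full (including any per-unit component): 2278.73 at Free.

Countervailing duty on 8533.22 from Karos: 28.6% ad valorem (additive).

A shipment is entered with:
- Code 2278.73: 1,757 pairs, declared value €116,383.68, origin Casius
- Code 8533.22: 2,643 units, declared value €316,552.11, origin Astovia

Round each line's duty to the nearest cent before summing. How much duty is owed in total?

Line 1 (2278.73, Casius, 1,757 pairs, €116,383.68):
Base rate for 2278.73 is 22.5%.
Origin Casius qualifies under the Farova–Casius agreement and 2278.73 is covered: preferential rate Free applies instead.
Duty = €116,383.68 × 0% = €0.00.
Line 2 (8533.22, Astovia, 2,643 units, €316,552.11):
Base rate for 8533.22 is 18%.
The additional-duty order on 8533.22 targets Karos, not Astovia; it does not apply.
Duty = €316,552.11 × 18% = €56,979.38.
Total = €0.00 + €56,979.38 = €56,979.38.

€56,979.38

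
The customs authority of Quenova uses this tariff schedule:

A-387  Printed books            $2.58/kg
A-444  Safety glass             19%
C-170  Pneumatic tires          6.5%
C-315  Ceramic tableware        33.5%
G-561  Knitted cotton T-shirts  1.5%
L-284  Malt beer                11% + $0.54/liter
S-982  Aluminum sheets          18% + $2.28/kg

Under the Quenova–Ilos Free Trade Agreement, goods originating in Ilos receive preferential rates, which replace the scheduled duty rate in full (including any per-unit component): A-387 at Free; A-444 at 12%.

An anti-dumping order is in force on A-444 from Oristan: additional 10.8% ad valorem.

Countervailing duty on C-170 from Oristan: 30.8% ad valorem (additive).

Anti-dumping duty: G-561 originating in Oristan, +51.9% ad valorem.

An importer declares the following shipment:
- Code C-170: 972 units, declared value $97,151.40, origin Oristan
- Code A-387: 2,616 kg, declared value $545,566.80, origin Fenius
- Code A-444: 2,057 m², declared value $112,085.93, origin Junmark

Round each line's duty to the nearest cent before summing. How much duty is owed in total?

$64,283.08

Line 1 (C-170, Oristan, 972 units, $97,151.40):
Base rate for C-170 is 6.5%.
Additional duty on C-170 from Oristan: +30.8%. Applied ad valorem rate: 6.5% + 30.8% = 37.3%.
Duty = $97,151.40 × 37.3% = $36,237.47.
Line 2 (A-387, Fenius, 2,616 kg, $545,566.80):
Base rate for A-387 is $2.58/kg.
A-387 has an FTA preferential rate, but origin Fenius is not Ilos; base rate stands.
Duty = 2,616 × $2.58 = $6,749.28.
Line 3 (A-444, Junmark, 2,057 m², $112,085.93):
Base rate for A-444 is 19%.
A-444 has an FTA preferential rate, but origin Junmark is not Ilos; base rate stands.
The additional-duty order on A-444 targets Oristan, not Junmark; it does not apply.
Duty = $112,085.93 × 19% = $21,296.33.
Total = $36,237.47 + $6,749.28 + $21,296.33 = $64,283.08.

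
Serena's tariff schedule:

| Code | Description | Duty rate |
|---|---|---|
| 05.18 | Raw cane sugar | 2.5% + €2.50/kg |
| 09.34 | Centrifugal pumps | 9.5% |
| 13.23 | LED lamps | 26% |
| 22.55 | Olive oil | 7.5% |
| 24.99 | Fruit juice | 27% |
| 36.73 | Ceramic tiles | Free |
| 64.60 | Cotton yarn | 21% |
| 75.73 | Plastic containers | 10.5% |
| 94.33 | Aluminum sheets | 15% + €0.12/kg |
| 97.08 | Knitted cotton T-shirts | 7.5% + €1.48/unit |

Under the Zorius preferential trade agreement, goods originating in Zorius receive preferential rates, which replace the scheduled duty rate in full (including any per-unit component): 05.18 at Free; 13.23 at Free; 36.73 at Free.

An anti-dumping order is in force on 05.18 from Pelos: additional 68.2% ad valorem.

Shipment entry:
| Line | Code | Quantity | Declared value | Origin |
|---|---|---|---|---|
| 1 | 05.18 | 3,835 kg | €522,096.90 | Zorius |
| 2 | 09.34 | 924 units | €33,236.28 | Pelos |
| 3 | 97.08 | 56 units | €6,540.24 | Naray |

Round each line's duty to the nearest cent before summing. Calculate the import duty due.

Line 1 (05.18, Zorius, 3,835 kg, €522,096.90):
Base rate for 05.18 is 2.5% + €2.50/kg.
Origin Zorius qualifies under the Serena–Zorius agreement and 05.18 is covered: preferential rate Free applies instead.
The additional-duty order on 05.18 targets Pelos, not Zorius; it does not apply.
Duty = €522,096.90 × 0% = €0.00.
Line 2 (09.34, Pelos, 924 units, €33,236.28):
Base rate for 09.34 is 9.5%.
Duty = €33,236.28 × 9.5% = €3,157.45.
Line 3 (97.08, Naray, 56 units, €6,540.24):
Base rate for 97.08 is 7.5% + €1.48/unit.
Duty = €6,540.24 × 7.5% + 56 × €1.48 = €573.40.
Total = €0.00 + €3,157.45 + €573.40 = €3,730.85.

€3,730.85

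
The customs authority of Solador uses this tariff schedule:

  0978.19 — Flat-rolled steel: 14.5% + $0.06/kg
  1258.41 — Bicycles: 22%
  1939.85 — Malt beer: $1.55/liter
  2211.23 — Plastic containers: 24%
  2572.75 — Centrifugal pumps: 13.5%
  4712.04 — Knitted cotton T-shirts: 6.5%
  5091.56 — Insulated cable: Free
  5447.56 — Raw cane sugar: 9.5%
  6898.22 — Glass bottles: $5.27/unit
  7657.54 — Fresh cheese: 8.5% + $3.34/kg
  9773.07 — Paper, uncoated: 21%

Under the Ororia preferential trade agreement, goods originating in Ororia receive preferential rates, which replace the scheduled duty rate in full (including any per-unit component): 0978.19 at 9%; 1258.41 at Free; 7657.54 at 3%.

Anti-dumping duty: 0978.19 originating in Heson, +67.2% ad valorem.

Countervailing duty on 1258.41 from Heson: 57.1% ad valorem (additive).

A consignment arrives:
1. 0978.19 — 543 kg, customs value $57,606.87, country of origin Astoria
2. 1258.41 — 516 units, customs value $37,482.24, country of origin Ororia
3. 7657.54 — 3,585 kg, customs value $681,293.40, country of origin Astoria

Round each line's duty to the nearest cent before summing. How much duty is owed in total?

Line 1 (0978.19, Astoria, 543 kg, $57,606.87):
Base rate for 0978.19 is 14.5% + $0.06/kg.
0978.19 has an FTA preferential rate, but origin Astoria is not Ororia; base rate stands.
The additional-duty order on 0978.19 targets Heson, not Astoria; it does not apply.
Duty = $57,606.87 × 14.5% + 543 × $0.06 = $8,385.58.
Line 2 (1258.41, Ororia, 516 units, $37,482.24):
Base rate for 1258.41 is 22%.
Origin Ororia qualifies under the Solador–Ororia agreement and 1258.41 is covered: preferential rate Free applies instead.
The additional-duty order on 1258.41 targets Heson, not Ororia; it does not apply.
Duty = $37,482.24 × 0% = $0.00.
Line 3 (7657.54, Astoria, 3,585 kg, $681,293.40):
Base rate for 7657.54 is 8.5% + $3.34/kg.
7657.54 has an FTA preferential rate, but origin Astoria is not Ororia; base rate stands.
Duty = $681,293.40 × 8.5% + 3,585 × $3.34 = $69,883.84.
Total = $8,385.58 + $0.00 + $69,883.84 = $78,269.42.

$78,269.42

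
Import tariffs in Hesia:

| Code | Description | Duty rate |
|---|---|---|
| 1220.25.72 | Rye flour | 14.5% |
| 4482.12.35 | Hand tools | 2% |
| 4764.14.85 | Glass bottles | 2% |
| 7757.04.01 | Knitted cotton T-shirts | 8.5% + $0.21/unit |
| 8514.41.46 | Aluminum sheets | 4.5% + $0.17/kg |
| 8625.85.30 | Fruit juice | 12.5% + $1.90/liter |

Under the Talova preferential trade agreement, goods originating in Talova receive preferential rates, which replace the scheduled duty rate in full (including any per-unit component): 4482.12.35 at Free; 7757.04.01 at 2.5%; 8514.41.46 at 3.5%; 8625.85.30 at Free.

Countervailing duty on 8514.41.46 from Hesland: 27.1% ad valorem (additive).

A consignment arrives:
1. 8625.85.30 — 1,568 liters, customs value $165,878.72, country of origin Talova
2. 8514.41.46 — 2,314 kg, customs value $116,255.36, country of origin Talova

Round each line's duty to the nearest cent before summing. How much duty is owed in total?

Line 1 (8625.85.30, Talova, 1,568 liters, $165,878.72):
Base rate for 8625.85.30 is 12.5% + $1.90/liter.
Origin Talova qualifies under the Hesia–Talova agreement and 8625.85.30 is covered: preferential rate Free applies instead.
Duty = $165,878.72 × 0% = $0.00.
Line 2 (8514.41.46, Talova, 2,314 kg, $116,255.36):
Base rate for 8514.41.46 is 4.5% + $0.17/kg.
Origin Talova qualifies under the Hesia–Talova agreement and 8514.41.46 is covered: preferential rate 3.5% applies instead.
The additional-duty order on 8514.41.46 targets Hesland, not Talova; it does not apply.
Duty = $116,255.36 × 3.5% = $4,068.94.
Total = $0.00 + $4,068.94 = $4,068.94.

$4,068.94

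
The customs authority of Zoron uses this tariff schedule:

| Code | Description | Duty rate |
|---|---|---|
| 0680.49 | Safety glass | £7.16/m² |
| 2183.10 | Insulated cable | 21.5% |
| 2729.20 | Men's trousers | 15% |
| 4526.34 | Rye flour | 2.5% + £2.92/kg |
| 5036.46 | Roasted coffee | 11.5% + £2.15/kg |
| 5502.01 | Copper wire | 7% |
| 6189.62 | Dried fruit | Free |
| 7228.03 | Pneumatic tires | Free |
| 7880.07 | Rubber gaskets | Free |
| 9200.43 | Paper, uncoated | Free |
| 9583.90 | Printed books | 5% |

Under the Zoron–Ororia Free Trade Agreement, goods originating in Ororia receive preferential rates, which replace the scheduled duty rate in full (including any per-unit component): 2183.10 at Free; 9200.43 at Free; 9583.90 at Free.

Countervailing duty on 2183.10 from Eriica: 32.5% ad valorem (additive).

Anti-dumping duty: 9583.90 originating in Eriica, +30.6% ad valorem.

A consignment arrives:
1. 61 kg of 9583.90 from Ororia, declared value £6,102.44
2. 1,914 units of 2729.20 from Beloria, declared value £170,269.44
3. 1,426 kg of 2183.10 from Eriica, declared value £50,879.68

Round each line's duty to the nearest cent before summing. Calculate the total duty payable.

Line 1 (9583.90, Ororia, 61 kg, £6,102.44):
Base rate for 9583.90 is 5%.
Origin Ororia qualifies under the Zoron–Ororia agreement and 9583.90 is covered: preferential rate Free applies instead.
The additional-duty order on 9583.90 targets Eriica, not Ororia; it does not apply.
Duty = £6,102.44 × 0% = £0.00.
Line 2 (2729.20, Beloria, 1,914 units, £170,269.44):
Base rate for 2729.20 is 15%.
Duty = £170,269.44 × 15% = £25,540.42.
Line 3 (2183.10, Eriica, 1,426 kg, £50,879.68):
Base rate for 2183.10 is 21.5%.
2183.10 has an FTA preferential rate, but origin Eriica is not Ororia; base rate stands.
Additional duty on 2183.10 from Eriica: +32.5%. Applied ad valorem rate: 21.5% + 32.5% = 54%.
Duty = £50,879.68 × 54% = £27,475.03.
Total = £0.00 + £25,540.42 + £27,475.03 = £53,015.45.

£53,015.45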